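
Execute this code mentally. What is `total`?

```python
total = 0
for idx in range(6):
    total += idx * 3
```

Let's trace through this code step by step.

Initialize: total = 0
Entering loop: for idx in range(6):

After execution: total = 45
45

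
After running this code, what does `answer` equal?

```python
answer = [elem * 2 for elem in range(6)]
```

Let's trace through this code step by step.

Initialize: answer = [elem * 2 for elem in range(6)]

After execution: answer = [0, 2, 4, 6, 8, 10]
[0, 2, 4, 6, 8, 10]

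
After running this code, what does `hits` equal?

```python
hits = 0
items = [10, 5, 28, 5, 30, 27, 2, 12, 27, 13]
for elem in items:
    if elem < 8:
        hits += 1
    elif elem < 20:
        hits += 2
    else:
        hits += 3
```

Let's trace through this code step by step.

Initialize: hits = 0
Initialize: items = [10, 5, 28, 5, 30, 27, 2, 12, 27, 13]
Entering loop: for elem in items:

After execution: hits = 21
21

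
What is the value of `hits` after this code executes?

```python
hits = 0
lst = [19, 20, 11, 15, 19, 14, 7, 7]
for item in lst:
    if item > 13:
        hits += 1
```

Let's trace through this code step by step.

Initialize: hits = 0
Initialize: lst = [19, 20, 11, 15, 19, 14, 7, 7]
Entering loop: for item in lst:

After execution: hits = 5
5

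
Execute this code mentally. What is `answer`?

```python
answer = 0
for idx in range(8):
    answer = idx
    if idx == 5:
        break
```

Let's trace through this code step by step.

Initialize: answer = 0
Entering loop: for idx in range(8):

After execution: answer = 5
5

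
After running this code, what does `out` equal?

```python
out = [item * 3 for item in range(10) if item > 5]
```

Let's trace through this code step by step.

Initialize: out = [item * 3 for item in range(10) if item > 5]

After execution: out = [18, 21, 24, 27]
[18, 21, 24, 27]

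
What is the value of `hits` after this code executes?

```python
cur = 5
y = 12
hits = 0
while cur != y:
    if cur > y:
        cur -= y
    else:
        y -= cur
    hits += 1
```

Let's trace through this code step by step.

Initialize: cur = 5
Initialize: y = 12
Initialize: hits = 0
Entering loop: while cur != y:

After execution: hits = 5
5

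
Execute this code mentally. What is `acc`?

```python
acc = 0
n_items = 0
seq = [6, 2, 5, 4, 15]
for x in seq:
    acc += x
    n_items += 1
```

Let's trace through this code step by step.

Initialize: acc = 0
Initialize: n_items = 0
Initialize: seq = [6, 2, 5, 4, 15]
Entering loop: for x in seq:

After execution: acc = 32
32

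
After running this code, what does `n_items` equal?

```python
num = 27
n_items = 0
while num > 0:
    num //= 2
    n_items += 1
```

Let's trace through this code step by step.

Initialize: num = 27
Initialize: n_items = 0
Entering loop: while num > 0:

After execution: n_items = 5
5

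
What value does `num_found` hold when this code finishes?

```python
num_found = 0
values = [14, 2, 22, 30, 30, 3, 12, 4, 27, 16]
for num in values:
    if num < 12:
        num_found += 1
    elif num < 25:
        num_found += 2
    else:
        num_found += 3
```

Let's trace through this code step by step.

Initialize: num_found = 0
Initialize: values = [14, 2, 22, 30, 30, 3, 12, 4, 27, 16]
Entering loop: for num in values:

After execution: num_found = 20
20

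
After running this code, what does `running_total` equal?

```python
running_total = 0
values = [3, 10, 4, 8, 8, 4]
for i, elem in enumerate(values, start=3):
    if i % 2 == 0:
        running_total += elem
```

Let's trace through this code step by step.

Initialize: running_total = 0
Initialize: values = [3, 10, 4, 8, 8, 4]
Entering loop: for i, elem in enumerate(values, start=3):

After execution: running_total = 22
22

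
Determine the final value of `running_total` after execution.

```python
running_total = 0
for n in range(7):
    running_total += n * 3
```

Let's trace through this code step by step.

Initialize: running_total = 0
Entering loop: for n in range(7):

After execution: running_total = 63
63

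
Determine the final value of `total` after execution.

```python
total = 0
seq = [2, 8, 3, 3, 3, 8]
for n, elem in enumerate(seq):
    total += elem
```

Let's trace through this code step by step.

Initialize: total = 0
Initialize: seq = [2, 8, 3, 3, 3, 8]
Entering loop: for n, elem in enumerate(seq):

After execution: total = 27
27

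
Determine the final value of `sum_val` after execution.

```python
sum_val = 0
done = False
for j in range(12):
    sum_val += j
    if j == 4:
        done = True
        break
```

Let's trace through this code step by step.

Initialize: sum_val = 0
Initialize: done = False
Entering loop: for j in range(12):

After execution: sum_val = 10
10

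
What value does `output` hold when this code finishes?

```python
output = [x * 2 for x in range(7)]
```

Let's trace through this code step by step.

Initialize: output = [x * 2 for x in range(7)]

After execution: output = [0, 2, 4, 6, 8, 10, 12]
[0, 2, 4, 6, 8, 10, 12]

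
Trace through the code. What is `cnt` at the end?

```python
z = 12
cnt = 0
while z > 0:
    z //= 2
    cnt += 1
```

Let's trace through this code step by step.

Initialize: z = 12
Initialize: cnt = 0
Entering loop: while z > 0:

After execution: cnt = 4
4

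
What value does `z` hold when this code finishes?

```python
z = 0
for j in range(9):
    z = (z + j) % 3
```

Let's trace through this code step by step.

Initialize: z = 0
Entering loop: for j in range(9):

After execution: z = 0
0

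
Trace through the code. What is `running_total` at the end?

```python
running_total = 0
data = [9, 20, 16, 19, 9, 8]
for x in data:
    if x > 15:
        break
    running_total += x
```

Let's trace through this code step by step.

Initialize: running_total = 0
Initialize: data = [9, 20, 16, 19, 9, 8]
Entering loop: for x in data:

After execution: running_total = 9
9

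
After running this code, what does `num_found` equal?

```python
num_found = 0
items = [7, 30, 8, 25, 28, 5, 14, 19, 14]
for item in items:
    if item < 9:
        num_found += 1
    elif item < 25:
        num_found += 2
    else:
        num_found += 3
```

Let's trace through this code step by step.

Initialize: num_found = 0
Initialize: items = [7, 30, 8, 25, 28, 5, 14, 19, 14]
Entering loop: for item in items:

After execution: num_found = 18
18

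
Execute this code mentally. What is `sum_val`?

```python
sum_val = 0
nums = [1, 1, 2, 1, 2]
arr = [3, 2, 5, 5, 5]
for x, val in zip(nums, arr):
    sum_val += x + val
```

Let's trace through this code step by step.

Initialize: sum_val = 0
Initialize: nums = [1, 1, 2, 1, 2]
Initialize: arr = [3, 2, 5, 5, 5]
Entering loop: for x, val in zip(nums, arr):

After execution: sum_val = 27
27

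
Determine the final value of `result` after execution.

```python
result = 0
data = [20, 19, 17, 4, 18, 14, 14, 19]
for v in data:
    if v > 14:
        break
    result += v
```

Let's trace through this code step by step.

Initialize: result = 0
Initialize: data = [20, 19, 17, 4, 18, 14, 14, 19]
Entering loop: for v in data:

After execution: result = 0
0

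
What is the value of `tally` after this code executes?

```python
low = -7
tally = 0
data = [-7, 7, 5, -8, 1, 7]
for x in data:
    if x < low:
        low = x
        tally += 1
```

Let's trace through this code step by step.

Initialize: low = -7
Initialize: tally = 0
Initialize: data = [-7, 7, 5, -8, 1, 7]
Entering loop: for x in data:

After execution: tally = 1
1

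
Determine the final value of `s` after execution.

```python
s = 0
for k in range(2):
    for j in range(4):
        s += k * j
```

Let's trace through this code step by step.

Initialize: s = 0
Entering loop: for k in range(2):

After execution: s = 6
6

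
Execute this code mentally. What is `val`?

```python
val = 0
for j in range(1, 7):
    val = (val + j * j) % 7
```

Let's trace through this code step by step.

Initialize: val = 0
Entering loop: for j in range(1, 7):

After execution: val = 0
0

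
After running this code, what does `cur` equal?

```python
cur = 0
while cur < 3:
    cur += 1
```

Let's trace through this code step by step.

Initialize: cur = 0
Entering loop: while cur < 3:

After execution: cur = 3
3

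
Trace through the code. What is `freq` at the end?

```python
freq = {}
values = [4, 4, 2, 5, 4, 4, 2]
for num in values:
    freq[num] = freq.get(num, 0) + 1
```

Let's trace through this code step by step.

Initialize: freq = {}
Initialize: values = [4, 4, 2, 5, 4, 4, 2]
Entering loop: for num in values:

After execution: freq = {4: 4, 2: 2, 5: 1}
{4: 4, 2: 2, 5: 1}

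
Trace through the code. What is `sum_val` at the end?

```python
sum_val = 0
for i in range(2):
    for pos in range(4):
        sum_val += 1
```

Let's trace through this code step by step.

Initialize: sum_val = 0
Entering loop: for i in range(2):

After execution: sum_val = 8
8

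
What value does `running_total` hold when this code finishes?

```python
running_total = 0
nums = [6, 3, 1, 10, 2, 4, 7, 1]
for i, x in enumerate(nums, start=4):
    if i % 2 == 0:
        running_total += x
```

Let's trace through this code step by step.

Initialize: running_total = 0
Initialize: nums = [6, 3, 1, 10, 2, 4, 7, 1]
Entering loop: for i, x in enumerate(nums, start=4):

After execution: running_total = 16
16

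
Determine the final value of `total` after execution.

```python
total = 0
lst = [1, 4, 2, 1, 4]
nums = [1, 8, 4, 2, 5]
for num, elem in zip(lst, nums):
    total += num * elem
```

Let's trace through this code step by step.

Initialize: total = 0
Initialize: lst = [1, 4, 2, 1, 4]
Initialize: nums = [1, 8, 4, 2, 5]
Entering loop: for num, elem in zip(lst, nums):

After execution: total = 63
63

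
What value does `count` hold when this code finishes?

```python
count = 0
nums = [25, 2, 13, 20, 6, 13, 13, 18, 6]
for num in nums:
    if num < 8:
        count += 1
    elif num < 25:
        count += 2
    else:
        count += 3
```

Let's trace through this code step by step.

Initialize: count = 0
Initialize: nums = [25, 2, 13, 20, 6, 13, 13, 18, 6]
Entering loop: for num in nums:

After execution: count = 16
16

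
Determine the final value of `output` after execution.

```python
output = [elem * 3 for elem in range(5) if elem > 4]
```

Let's trace through this code step by step.

Initialize: output = [elem * 3 for elem in range(5) if elem > 4]

After execution: output = []
[]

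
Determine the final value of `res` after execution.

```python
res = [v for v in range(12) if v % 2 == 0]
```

Let's trace through this code step by step.

Initialize: res = [v for v in range(12) if v % 2 == 0]

After execution: res = [0, 2, 4, 6, 8, 10]
[0, 2, 4, 6, 8, 10]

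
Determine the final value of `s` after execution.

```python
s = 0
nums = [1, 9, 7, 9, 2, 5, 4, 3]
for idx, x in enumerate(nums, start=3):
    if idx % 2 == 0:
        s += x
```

Let's trace through this code step by step.

Initialize: s = 0
Initialize: nums = [1, 9, 7, 9, 2, 5, 4, 3]
Entering loop: for idx, x in enumerate(nums, start=3):

After execution: s = 26
26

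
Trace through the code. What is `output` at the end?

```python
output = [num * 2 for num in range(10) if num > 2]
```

Let's trace through this code step by step.

Initialize: output = [num * 2 for num in range(10) if num > 2]

After execution: output = [6, 8, 10, 12, 14, 16, 18]
[6, 8, 10, 12, 14, 16, 18]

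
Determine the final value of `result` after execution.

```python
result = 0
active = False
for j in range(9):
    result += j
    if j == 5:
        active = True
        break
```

Let's trace through this code step by step.

Initialize: result = 0
Initialize: active = False
Entering loop: for j in range(9):

After execution: result = 15
15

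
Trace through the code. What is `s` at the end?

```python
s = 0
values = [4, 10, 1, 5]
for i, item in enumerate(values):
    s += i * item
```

Let's trace through this code step by step.

Initialize: s = 0
Initialize: values = [4, 10, 1, 5]
Entering loop: for i, item in enumerate(values):

After execution: s = 27
27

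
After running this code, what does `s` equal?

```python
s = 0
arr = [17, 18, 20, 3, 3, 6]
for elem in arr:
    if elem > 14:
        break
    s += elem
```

Let's trace through this code step by step.

Initialize: s = 0
Initialize: arr = [17, 18, 20, 3, 3, 6]
Entering loop: for elem in arr:

After execution: s = 0
0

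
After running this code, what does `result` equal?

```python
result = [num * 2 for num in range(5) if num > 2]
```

Let's trace through this code step by step.

Initialize: result = [num * 2 for num in range(5) if num > 2]

After execution: result = [6, 8]
[6, 8]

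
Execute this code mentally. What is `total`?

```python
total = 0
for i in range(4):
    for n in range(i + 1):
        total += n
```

Let's trace through this code step by step.

Initialize: total = 0
Entering loop: for i in range(4):

After execution: total = 10
10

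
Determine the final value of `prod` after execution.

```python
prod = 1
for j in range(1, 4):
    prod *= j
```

Let's trace through this code step by step.

Initialize: prod = 1
Entering loop: for j in range(1, 4):

After execution: prod = 6
6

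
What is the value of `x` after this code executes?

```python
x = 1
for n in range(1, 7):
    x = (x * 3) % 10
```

Let's trace through this code step by step.

Initialize: x = 1
Entering loop: for n in range(1, 7):

After execution: x = 9
9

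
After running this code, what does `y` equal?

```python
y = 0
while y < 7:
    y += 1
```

Let's trace through this code step by step.

Initialize: y = 0
Entering loop: while y < 7:

After execution: y = 7
7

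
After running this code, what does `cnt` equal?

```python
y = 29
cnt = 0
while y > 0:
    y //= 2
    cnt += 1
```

Let's trace through this code step by step.

Initialize: y = 29
Initialize: cnt = 0
Entering loop: while y > 0:

After execution: cnt = 5
5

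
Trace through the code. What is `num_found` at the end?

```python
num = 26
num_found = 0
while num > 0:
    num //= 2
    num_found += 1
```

Let's trace through this code step by step.

Initialize: num = 26
Initialize: num_found = 0
Entering loop: while num > 0:

After execution: num_found = 5
5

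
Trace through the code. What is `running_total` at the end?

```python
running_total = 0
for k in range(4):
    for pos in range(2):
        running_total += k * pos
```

Let's trace through this code step by step.

Initialize: running_total = 0
Entering loop: for k in range(4):

After execution: running_total = 6
6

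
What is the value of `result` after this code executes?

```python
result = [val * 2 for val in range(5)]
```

Let's trace through this code step by step.

Initialize: result = [val * 2 for val in range(5)]

After execution: result = [0, 2, 4, 6, 8]
[0, 2, 4, 6, 8]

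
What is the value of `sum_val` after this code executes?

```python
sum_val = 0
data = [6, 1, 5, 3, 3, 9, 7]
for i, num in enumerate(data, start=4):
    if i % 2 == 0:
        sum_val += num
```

Let's trace through this code step by step.

Initialize: sum_val = 0
Initialize: data = [6, 1, 5, 3, 3, 9, 7]
Entering loop: for i, num in enumerate(data, start=4):

After execution: sum_val = 21
21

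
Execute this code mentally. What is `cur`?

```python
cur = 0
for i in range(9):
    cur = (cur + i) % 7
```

Let's trace through this code step by step.

Initialize: cur = 0
Entering loop: for i in range(9):

After execution: cur = 1
1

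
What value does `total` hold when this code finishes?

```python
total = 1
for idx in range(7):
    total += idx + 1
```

Let's trace through this code step by step.

Initialize: total = 1
Entering loop: for idx in range(7):

After execution: total = 29
29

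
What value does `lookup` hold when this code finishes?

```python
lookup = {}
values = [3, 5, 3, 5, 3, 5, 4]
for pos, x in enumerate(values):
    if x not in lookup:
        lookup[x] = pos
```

Let's trace through this code step by step.

Initialize: lookup = {}
Initialize: values = [3, 5, 3, 5, 3, 5, 4]
Entering loop: for pos, x in enumerate(values):

After execution: lookup = {3: 0, 5: 1, 4: 6}
{3: 0, 5: 1, 4: 6}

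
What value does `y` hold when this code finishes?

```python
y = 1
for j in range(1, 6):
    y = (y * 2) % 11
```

Let's trace through this code step by step.

Initialize: y = 1
Entering loop: for j in range(1, 6):

After execution: y = 10
10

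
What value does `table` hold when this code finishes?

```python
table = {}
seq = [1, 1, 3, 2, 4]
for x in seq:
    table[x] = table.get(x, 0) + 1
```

Let's trace through this code step by step.

Initialize: table = {}
Initialize: seq = [1, 1, 3, 2, 4]
Entering loop: for x in seq:

After execution: table = {1: 2, 3: 1, 2: 1, 4: 1}
{1: 2, 3: 1, 2: 1, 4: 1}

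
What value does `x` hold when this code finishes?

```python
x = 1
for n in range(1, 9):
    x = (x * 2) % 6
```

Let's trace through this code step by step.

Initialize: x = 1
Entering loop: for n in range(1, 9):

After execution: x = 4
4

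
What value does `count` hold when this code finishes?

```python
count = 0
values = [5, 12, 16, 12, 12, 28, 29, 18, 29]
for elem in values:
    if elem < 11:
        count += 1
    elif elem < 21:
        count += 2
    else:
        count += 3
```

Let's trace through this code step by step.

Initialize: count = 0
Initialize: values = [5, 12, 16, 12, 12, 28, 29, 18, 29]
Entering loop: for elem in values:

After execution: count = 20
20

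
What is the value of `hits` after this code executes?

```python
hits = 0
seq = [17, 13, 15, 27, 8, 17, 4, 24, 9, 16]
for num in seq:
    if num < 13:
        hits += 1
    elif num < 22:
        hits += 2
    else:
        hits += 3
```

Let's trace through this code step by step.

Initialize: hits = 0
Initialize: seq = [17, 13, 15, 27, 8, 17, 4, 24, 9, 16]
Entering loop: for num in seq:

After execution: hits = 19
19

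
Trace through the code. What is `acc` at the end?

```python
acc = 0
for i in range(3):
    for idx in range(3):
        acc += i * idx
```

Let's trace through this code step by step.

Initialize: acc = 0
Entering loop: for i in range(3):

After execution: acc = 9
9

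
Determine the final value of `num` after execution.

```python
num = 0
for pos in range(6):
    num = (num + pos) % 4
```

Let's trace through this code step by step.

Initialize: num = 0
Entering loop: for pos in range(6):

After execution: num = 3
3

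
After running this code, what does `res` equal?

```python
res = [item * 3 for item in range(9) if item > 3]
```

Let's trace through this code step by step.

Initialize: res = [item * 3 for item in range(9) if item > 3]

After execution: res = [12, 15, 18, 21, 24]
[12, 15, 18, 21, 24]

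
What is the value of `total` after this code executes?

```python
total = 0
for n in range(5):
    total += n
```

Let's trace through this code step by step.

Initialize: total = 0
Entering loop: for n in range(5):

After execution: total = 10
10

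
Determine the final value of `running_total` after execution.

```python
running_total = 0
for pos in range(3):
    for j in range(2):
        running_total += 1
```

Let's trace through this code step by step.

Initialize: running_total = 0
Entering loop: for pos in range(3):

After execution: running_total = 6
6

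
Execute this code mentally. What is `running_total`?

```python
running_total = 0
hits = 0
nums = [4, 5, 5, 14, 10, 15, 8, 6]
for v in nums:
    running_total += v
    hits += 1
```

Let's trace through this code step by step.

Initialize: running_total = 0
Initialize: hits = 0
Initialize: nums = [4, 5, 5, 14, 10, 15, 8, 6]
Entering loop: for v in nums:

After execution: running_total = 67
67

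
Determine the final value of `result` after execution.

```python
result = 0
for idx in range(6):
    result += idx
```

Let's trace through this code step by step.

Initialize: result = 0
Entering loop: for idx in range(6):

After execution: result = 15
15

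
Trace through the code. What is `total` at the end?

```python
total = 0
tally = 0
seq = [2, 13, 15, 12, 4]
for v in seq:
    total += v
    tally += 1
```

Let's trace through this code step by step.

Initialize: total = 0
Initialize: tally = 0
Initialize: seq = [2, 13, 15, 12, 4]
Entering loop: for v in seq:

After execution: total = 46
46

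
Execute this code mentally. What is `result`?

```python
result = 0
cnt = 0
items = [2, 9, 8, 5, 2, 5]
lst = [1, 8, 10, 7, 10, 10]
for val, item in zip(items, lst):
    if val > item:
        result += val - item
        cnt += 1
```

Let's trace through this code step by step.

Initialize: result = 0
Initialize: cnt = 0
Initialize: items = [2, 9, 8, 5, 2, 5]
Initialize: lst = [1, 8, 10, 7, 10, 10]
Entering loop: for val, item in zip(items, lst):

After execution: result = 2
2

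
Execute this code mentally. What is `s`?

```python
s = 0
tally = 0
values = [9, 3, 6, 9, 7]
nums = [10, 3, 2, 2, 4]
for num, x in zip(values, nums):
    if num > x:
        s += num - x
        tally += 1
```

Let's trace through this code step by step.

Initialize: s = 0
Initialize: tally = 0
Initialize: values = [9, 3, 6, 9, 7]
Initialize: nums = [10, 3, 2, 2, 4]
Entering loop: for num, x in zip(values, nums):

After execution: s = 14
14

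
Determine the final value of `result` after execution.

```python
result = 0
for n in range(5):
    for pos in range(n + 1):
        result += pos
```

Let's trace through this code step by step.

Initialize: result = 0
Entering loop: for n in range(5):

After execution: result = 20
20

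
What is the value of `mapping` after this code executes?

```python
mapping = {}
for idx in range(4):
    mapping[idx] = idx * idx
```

Let's trace through this code step by step.

Initialize: mapping = {}
Entering loop: for idx in range(4):

After execution: mapping = {0: 0, 1: 1, 2: 4, 3: 9}
{0: 0, 1: 1, 2: 4, 3: 9}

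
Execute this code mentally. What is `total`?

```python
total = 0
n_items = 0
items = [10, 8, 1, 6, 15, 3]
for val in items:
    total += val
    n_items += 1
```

Let's trace through this code step by step.

Initialize: total = 0
Initialize: n_items = 0
Initialize: items = [10, 8, 1, 6, 15, 3]
Entering loop: for val in items:

After execution: total = 43
43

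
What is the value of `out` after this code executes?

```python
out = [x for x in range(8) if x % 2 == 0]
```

Let's trace through this code step by step.

Initialize: out = [x for x in range(8) if x % 2 == 0]

After execution: out = [0, 2, 4, 6]
[0, 2, 4, 6]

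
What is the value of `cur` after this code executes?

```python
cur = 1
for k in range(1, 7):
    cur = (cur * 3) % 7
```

Let's trace through this code step by step.

Initialize: cur = 1
Entering loop: for k in range(1, 7):

After execution: cur = 1
1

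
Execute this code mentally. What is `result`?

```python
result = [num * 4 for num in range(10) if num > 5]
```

Let's trace through this code step by step.

Initialize: result = [num * 4 for num in range(10) if num > 5]

After execution: result = [24, 28, 32, 36]
[24, 28, 32, 36]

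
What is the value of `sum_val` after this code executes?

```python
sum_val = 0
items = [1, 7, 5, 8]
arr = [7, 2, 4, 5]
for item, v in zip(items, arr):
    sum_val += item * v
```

Let's trace through this code step by step.

Initialize: sum_val = 0
Initialize: items = [1, 7, 5, 8]
Initialize: arr = [7, 2, 4, 5]
Entering loop: for item, v in zip(items, arr):

After execution: sum_val = 81
81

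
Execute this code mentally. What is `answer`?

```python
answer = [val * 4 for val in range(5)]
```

Let's trace through this code step by step.

Initialize: answer = [val * 4 for val in range(5)]

After execution: answer = [0, 4, 8, 12, 16]
[0, 4, 8, 12, 16]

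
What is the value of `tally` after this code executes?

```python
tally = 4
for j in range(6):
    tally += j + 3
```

Let's trace through this code step by step.

Initialize: tally = 4
Entering loop: for j in range(6):

After execution: tally = 37
37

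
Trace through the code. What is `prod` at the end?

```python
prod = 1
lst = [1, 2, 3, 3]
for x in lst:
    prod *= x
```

Let's trace through this code step by step.

Initialize: prod = 1
Initialize: lst = [1, 2, 3, 3]
Entering loop: for x in lst:

After execution: prod = 18
18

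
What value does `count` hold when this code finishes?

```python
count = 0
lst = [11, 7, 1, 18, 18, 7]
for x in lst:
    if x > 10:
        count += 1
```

Let's trace through this code step by step.

Initialize: count = 0
Initialize: lst = [11, 7, 1, 18, 18, 7]
Entering loop: for x in lst:

After execution: count = 3
3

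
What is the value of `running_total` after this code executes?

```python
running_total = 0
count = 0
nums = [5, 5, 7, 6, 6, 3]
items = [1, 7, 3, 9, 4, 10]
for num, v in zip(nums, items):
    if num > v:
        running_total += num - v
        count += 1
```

Let's trace through this code step by step.

Initialize: running_total = 0
Initialize: count = 0
Initialize: nums = [5, 5, 7, 6, 6, 3]
Initialize: items = [1, 7, 3, 9, 4, 10]
Entering loop: for num, v in zip(nums, items):

After execution: running_total = 10
10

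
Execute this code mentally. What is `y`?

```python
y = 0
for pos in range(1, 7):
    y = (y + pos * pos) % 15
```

Let's trace through this code step by step.

Initialize: y = 0
Entering loop: for pos in range(1, 7):

After execution: y = 1
1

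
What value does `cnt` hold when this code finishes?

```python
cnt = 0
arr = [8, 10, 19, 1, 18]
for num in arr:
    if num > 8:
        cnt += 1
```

Let's trace through this code step by step.

Initialize: cnt = 0
Initialize: arr = [8, 10, 19, 1, 18]
Entering loop: for num in arr:

After execution: cnt = 3
3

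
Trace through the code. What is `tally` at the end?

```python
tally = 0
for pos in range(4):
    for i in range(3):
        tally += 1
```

Let's trace through this code step by step.

Initialize: tally = 0
Entering loop: for pos in range(4):

After execution: tally = 12
12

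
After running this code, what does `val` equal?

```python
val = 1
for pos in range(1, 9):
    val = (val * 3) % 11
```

Let's trace through this code step by step.

Initialize: val = 1
Entering loop: for pos in range(1, 9):

After execution: val = 5
5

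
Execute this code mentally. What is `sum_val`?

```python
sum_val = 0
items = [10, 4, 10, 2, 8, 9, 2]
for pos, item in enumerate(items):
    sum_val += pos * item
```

Let's trace through this code step by step.

Initialize: sum_val = 0
Initialize: items = [10, 4, 10, 2, 8, 9, 2]
Entering loop: for pos, item in enumerate(items):

After execution: sum_val = 119
119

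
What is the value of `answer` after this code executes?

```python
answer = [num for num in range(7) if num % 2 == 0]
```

Let's trace through this code step by step.

Initialize: answer = [num for num in range(7) if num % 2 == 0]

After execution: answer = [0, 2, 4, 6]
[0, 2, 4, 6]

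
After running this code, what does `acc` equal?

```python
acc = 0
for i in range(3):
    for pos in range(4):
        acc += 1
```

Let's trace through this code step by step.

Initialize: acc = 0
Entering loop: for i in range(3):

After execution: acc = 12
12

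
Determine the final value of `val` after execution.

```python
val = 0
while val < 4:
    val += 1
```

Let's trace through this code step by step.

Initialize: val = 0
Entering loop: while val < 4:

After execution: val = 4
4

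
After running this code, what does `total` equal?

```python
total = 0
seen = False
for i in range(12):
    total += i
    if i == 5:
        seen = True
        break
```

Let's trace through this code step by step.

Initialize: total = 0
Initialize: seen = False
Entering loop: for i in range(12):

After execution: total = 15
15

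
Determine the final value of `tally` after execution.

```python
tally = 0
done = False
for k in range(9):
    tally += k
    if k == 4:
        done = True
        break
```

Let's trace through this code step by step.

Initialize: tally = 0
Initialize: done = False
Entering loop: for k in range(9):

After execution: tally = 10
10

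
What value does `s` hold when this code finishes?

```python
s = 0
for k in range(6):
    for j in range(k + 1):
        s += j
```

Let's trace through this code step by step.

Initialize: s = 0
Entering loop: for k in range(6):

After execution: s = 35
35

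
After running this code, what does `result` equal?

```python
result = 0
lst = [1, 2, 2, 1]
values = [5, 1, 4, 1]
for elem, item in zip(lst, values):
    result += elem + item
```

Let's trace through this code step by step.

Initialize: result = 0
Initialize: lst = [1, 2, 2, 1]
Initialize: values = [5, 1, 4, 1]
Entering loop: for elem, item in zip(lst, values):

After execution: result = 17
17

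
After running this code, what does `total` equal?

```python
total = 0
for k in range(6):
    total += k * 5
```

Let's trace through this code step by step.

Initialize: total = 0
Entering loop: for k in range(6):

After execution: total = 75
75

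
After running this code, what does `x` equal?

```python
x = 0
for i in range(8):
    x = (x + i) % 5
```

Let's trace through this code step by step.

Initialize: x = 0
Entering loop: for i in range(8):

After execution: x = 3
3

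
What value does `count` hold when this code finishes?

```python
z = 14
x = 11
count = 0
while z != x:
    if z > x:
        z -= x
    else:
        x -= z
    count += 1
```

Let's trace through this code step by step.

Initialize: z = 14
Initialize: x = 11
Initialize: count = 0
Entering loop: while z != x:

After execution: count = 6
6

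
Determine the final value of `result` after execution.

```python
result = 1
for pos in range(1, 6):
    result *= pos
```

Let's trace through this code step by step.

Initialize: result = 1
Entering loop: for pos in range(1, 6):

After execution: result = 120
120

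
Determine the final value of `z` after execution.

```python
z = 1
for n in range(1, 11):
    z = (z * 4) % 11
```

Let's trace through this code step by step.

Initialize: z = 1
Entering loop: for n in range(1, 11):

After execution: z = 1
1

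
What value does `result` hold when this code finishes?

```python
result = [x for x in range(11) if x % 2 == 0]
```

Let's trace through this code step by step.

Initialize: result = [x for x in range(11) if x % 2 == 0]

After execution: result = [0, 2, 4, 6, 8, 10]
[0, 2, 4, 6, 8, 10]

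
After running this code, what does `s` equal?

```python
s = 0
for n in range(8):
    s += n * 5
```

Let's trace through this code step by step.

Initialize: s = 0
Entering loop: for n in range(8):

After execution: s = 140
140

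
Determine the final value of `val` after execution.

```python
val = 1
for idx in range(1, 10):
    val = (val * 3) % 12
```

Let's trace through this code step by step.

Initialize: val = 1
Entering loop: for idx in range(1, 10):

After execution: val = 3
3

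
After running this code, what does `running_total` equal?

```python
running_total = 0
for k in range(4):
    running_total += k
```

Let's trace through this code step by step.

Initialize: running_total = 0
Entering loop: for k in range(4):

After execution: running_total = 6
6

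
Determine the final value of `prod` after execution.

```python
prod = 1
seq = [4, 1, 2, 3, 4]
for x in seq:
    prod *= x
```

Let's trace through this code step by step.

Initialize: prod = 1
Initialize: seq = [4, 1, 2, 3, 4]
Entering loop: for x in seq:

After execution: prod = 96
96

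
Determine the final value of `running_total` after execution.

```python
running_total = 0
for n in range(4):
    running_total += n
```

Let's trace through this code step by step.

Initialize: running_total = 0
Entering loop: for n in range(4):

After execution: running_total = 6
6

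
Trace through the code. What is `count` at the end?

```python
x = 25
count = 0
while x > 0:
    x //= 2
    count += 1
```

Let's trace through this code step by step.

Initialize: x = 25
Initialize: count = 0
Entering loop: while x > 0:

After execution: count = 5
5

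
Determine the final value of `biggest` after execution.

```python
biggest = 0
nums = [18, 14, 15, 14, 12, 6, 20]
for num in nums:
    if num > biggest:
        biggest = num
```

Let's trace through this code step by step.

Initialize: biggest = 0
Initialize: nums = [18, 14, 15, 14, 12, 6, 20]
Entering loop: for num in nums:

After execution: biggest = 20
20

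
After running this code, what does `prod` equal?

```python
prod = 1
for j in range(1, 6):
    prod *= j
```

Let's trace through this code step by step.

Initialize: prod = 1
Entering loop: for j in range(1, 6):

After execution: prod = 120
120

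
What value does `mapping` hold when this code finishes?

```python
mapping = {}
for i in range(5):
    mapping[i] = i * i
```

Let's trace through this code step by step.

Initialize: mapping = {}
Entering loop: for i in range(5):

After execution: mapping = {0: 0, 1: 1, 2: 4, 3: 9, 4: 16}
{0: 0, 1: 1, 2: 4, 3: 9, 4: 16}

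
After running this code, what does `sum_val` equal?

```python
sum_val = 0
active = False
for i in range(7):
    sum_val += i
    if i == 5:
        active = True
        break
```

Let's trace through this code step by step.

Initialize: sum_val = 0
Initialize: active = False
Entering loop: for i in range(7):

After execution: sum_val = 15
15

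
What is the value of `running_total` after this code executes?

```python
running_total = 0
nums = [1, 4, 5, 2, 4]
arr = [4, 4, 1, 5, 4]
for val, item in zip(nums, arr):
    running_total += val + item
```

Let's trace through this code step by step.

Initialize: running_total = 0
Initialize: nums = [1, 4, 5, 2, 4]
Initialize: arr = [4, 4, 1, 5, 4]
Entering loop: for val, item in zip(nums, arr):

After execution: running_total = 34
34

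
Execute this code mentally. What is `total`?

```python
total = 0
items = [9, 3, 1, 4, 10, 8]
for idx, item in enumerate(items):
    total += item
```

Let's trace through this code step by step.

Initialize: total = 0
Initialize: items = [9, 3, 1, 4, 10, 8]
Entering loop: for idx, item in enumerate(items):

After execution: total = 35
35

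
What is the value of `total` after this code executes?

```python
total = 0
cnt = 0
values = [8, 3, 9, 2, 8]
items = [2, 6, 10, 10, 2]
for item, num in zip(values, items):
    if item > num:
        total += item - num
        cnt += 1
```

Let's trace through this code step by step.

Initialize: total = 0
Initialize: cnt = 0
Initialize: values = [8, 3, 9, 2, 8]
Initialize: items = [2, 6, 10, 10, 2]
Entering loop: for item, num in zip(values, items):

After execution: total = 12
12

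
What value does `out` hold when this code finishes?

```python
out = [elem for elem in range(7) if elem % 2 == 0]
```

Let's trace through this code step by step.

Initialize: out = [elem for elem in range(7) if elem % 2 == 0]

After execution: out = [0, 2, 4, 6]
[0, 2, 4, 6]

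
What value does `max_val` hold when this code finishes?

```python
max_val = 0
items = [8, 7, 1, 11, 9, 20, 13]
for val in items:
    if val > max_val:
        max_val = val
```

Let's trace through this code step by step.

Initialize: max_val = 0
Initialize: items = [8, 7, 1, 11, 9, 20, 13]
Entering loop: for val in items:

After execution: max_val = 20
20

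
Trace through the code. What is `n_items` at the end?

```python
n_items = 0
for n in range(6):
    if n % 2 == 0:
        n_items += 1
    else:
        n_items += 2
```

Let's trace through this code step by step.

Initialize: n_items = 0
Entering loop: for n in range(6):

After execution: n_items = 9
9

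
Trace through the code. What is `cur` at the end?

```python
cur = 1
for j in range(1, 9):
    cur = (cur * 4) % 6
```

Let's trace through this code step by step.

Initialize: cur = 1
Entering loop: for j in range(1, 9):

After execution: cur = 4
4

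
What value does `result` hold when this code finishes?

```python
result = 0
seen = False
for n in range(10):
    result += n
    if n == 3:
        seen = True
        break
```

Let's trace through this code step by step.

Initialize: result = 0
Initialize: seen = False
Entering loop: for n in range(10):

After execution: result = 6
6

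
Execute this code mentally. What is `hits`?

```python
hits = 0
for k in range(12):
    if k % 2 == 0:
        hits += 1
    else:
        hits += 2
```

Let's trace through this code step by step.

Initialize: hits = 0
Entering loop: for k in range(12):

After execution: hits = 18
18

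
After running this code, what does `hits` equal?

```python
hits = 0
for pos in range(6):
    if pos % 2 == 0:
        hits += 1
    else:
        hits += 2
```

Let's trace through this code step by step.

Initialize: hits = 0
Entering loop: for pos in range(6):

After execution: hits = 9
9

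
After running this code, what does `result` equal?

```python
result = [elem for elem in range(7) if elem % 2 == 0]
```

Let's trace through this code step by step.

Initialize: result = [elem for elem in range(7) if elem % 2 == 0]

After execution: result = [0, 2, 4, 6]
[0, 2, 4, 6]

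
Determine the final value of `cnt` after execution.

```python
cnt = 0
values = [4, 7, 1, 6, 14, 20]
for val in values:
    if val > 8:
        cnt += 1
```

Let's trace through this code step by step.

Initialize: cnt = 0
Initialize: values = [4, 7, 1, 6, 14, 20]
Entering loop: for val in values:

After execution: cnt = 2
2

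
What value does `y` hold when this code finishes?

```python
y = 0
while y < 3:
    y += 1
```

Let's trace through this code step by step.

Initialize: y = 0
Entering loop: while y < 3:

After execution: y = 3
3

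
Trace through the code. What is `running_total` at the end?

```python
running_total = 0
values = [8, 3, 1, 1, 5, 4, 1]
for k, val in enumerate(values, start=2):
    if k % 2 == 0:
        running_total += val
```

Let's trace through this code step by step.

Initialize: running_total = 0
Initialize: values = [8, 3, 1, 1, 5, 4, 1]
Entering loop: for k, val in enumerate(values, start=2):

After execution: running_total = 15
15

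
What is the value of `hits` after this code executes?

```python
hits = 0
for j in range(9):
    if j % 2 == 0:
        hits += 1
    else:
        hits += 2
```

Let's trace through this code step by step.

Initialize: hits = 0
Entering loop: for j in range(9):

After execution: hits = 13
13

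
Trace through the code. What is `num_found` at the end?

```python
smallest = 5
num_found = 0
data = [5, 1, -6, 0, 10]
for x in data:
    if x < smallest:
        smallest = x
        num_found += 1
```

Let's trace through this code step by step.

Initialize: smallest = 5
Initialize: num_found = 0
Initialize: data = [5, 1, -6, 0, 10]
Entering loop: for x in data:

After execution: num_found = 2
2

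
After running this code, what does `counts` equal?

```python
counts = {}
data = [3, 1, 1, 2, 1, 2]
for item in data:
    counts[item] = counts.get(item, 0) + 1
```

Let's trace through this code step by step.

Initialize: counts = {}
Initialize: data = [3, 1, 1, 2, 1, 2]
Entering loop: for item in data:

After execution: counts = {3: 1, 1: 3, 2: 2}
{3: 1, 1: 3, 2: 2}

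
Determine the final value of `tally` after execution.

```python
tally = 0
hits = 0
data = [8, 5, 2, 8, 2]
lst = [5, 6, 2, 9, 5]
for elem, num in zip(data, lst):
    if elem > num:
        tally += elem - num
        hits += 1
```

Let's trace through this code step by step.

Initialize: tally = 0
Initialize: hits = 0
Initialize: data = [8, 5, 2, 8, 2]
Initialize: lst = [5, 6, 2, 9, 5]
Entering loop: for elem, num in zip(data, lst):

After execution: tally = 3
3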